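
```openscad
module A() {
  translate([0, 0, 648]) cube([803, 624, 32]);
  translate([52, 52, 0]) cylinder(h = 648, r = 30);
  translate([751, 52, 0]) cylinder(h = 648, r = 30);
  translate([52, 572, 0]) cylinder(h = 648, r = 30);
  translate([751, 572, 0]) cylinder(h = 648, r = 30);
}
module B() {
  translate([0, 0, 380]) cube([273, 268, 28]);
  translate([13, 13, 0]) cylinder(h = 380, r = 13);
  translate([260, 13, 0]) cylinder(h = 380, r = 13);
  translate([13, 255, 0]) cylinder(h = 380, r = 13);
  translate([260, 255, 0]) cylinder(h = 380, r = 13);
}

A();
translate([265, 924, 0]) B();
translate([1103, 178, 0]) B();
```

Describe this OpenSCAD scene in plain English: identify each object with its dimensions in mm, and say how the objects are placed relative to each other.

A is a rectangular dining table. The top is 803×624×32 mm with its upper surface at z = 680 mm. It stands on four round legs of 60 mm diameter, each leg's bounding box inset 22 mm from the nearest pair of top edges, running from the floor to the underside of the top.

B is a four-legged stool. The seat is a 273×268×28 mm slab whose top surface is at z = 408 mm; four round legs, each 26 mm in diameter, run from the floor (z = 0) to the underside of the seat, each leg's axis is inset half a diameter from the nearest pair of seat edges (so the leg's bounding box is flush with the corner).

Two stools sit around the table at the +y, +x sides.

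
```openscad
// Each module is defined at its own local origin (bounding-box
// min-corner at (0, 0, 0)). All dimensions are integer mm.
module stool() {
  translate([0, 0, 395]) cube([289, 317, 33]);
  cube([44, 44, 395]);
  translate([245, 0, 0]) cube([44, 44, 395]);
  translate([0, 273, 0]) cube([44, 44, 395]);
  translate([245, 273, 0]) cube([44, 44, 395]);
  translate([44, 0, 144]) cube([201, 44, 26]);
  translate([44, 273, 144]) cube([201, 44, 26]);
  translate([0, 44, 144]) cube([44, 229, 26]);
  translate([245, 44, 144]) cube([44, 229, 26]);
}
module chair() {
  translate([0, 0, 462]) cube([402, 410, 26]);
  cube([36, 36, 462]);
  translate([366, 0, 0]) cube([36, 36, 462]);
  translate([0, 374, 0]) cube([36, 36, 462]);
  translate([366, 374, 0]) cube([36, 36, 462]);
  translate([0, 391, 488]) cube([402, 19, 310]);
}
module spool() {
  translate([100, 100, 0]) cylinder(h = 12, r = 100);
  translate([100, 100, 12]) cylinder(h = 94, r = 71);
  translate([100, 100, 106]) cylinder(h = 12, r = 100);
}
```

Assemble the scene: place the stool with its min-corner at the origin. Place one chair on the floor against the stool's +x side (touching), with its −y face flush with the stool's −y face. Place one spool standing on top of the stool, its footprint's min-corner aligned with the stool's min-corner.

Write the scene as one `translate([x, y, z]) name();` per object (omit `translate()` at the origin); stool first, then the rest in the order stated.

stool();
translate([289, 0, 0]) chair();
translate([0, 0, 428]) spool();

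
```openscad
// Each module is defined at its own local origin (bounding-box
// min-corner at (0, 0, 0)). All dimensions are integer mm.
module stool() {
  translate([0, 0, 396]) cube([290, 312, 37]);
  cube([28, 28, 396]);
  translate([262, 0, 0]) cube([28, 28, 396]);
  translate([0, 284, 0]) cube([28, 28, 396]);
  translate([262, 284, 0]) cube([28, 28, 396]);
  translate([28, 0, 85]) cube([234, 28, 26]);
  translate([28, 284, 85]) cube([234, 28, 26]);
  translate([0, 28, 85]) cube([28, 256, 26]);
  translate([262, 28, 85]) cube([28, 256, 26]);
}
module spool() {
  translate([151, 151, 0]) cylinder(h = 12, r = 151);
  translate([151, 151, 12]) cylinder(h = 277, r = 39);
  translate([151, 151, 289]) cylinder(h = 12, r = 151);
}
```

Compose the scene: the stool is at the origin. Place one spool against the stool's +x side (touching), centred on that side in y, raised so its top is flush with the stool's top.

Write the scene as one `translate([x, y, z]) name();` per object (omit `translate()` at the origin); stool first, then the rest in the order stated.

stool();
translate([290, 5, 132]) spool();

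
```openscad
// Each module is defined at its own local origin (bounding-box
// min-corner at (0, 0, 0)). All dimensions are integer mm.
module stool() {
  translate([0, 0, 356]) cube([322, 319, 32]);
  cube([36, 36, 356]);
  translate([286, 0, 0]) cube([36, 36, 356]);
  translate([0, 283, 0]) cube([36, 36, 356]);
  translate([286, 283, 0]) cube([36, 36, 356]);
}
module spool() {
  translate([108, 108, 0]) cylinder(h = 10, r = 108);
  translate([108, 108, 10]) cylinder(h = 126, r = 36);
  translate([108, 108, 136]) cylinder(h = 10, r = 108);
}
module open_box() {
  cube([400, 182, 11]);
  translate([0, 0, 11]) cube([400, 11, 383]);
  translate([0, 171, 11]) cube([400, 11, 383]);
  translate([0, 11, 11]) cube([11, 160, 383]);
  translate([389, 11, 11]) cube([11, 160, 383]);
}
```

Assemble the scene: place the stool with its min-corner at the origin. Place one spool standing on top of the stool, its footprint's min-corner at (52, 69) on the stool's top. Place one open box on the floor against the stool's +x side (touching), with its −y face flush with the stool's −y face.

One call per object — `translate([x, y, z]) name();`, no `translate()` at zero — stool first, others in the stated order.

stool();
translate([52, 69, 388]) spool();
translate([322, 0, 0]) open_box();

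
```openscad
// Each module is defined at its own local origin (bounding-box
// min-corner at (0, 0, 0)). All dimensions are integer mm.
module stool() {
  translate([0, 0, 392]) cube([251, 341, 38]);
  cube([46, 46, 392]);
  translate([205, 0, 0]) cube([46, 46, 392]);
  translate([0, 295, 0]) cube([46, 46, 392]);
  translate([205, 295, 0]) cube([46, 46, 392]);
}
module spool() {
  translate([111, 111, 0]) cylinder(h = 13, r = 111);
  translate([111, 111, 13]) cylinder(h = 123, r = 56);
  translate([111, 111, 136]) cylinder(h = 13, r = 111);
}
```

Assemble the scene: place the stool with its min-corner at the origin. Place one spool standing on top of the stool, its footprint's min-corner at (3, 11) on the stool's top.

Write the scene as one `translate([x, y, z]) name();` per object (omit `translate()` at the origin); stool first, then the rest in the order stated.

stool();
translate([3, 11, 430]) spool();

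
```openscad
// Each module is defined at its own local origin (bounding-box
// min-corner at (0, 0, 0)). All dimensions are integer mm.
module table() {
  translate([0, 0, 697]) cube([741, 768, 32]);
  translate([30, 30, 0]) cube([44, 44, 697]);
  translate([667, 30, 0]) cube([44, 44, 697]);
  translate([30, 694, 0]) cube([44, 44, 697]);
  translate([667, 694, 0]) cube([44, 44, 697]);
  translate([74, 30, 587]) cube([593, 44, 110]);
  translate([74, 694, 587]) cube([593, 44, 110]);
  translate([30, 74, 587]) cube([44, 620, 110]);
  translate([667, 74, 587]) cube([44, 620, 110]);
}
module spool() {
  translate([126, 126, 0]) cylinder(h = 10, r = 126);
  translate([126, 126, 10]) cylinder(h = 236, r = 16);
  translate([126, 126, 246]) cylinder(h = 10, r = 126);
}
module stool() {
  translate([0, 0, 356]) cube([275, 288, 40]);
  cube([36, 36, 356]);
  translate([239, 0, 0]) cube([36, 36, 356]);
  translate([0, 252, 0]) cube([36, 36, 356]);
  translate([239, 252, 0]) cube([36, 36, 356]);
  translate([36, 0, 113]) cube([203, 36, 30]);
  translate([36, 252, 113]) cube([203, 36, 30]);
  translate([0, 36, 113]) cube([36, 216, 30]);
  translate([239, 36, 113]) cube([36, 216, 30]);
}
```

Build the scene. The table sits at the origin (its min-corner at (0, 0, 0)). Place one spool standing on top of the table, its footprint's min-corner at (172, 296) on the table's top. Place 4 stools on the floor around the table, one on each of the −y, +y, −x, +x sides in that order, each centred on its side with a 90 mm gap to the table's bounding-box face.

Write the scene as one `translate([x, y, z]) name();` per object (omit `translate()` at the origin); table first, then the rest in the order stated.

table();
translate([172, 296, 729]) spool();
translate([233, -378, 0]) stool();
translate([233, 858, 0]) stool();
translate([-365, 240, 0]) stool();
translate([831, 240, 0]) stool();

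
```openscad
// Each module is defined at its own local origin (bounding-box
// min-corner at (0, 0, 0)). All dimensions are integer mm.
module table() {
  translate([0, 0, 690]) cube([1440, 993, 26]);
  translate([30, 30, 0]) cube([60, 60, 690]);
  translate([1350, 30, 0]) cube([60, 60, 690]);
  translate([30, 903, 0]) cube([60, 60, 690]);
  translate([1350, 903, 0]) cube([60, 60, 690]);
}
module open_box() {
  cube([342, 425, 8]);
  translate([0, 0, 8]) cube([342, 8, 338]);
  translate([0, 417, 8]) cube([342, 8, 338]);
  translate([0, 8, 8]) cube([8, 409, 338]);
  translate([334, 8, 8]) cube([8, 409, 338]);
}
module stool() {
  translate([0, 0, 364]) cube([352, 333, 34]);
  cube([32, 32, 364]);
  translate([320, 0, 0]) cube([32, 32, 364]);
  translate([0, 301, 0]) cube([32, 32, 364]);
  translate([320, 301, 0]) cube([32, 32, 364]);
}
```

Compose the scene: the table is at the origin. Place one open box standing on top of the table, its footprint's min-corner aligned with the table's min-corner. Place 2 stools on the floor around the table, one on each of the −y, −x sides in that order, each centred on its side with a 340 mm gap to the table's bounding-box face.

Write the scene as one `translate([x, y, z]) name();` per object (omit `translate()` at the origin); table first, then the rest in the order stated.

table();
translate([0, 0, 716]) open_box();
translate([544, -673, 0]) stool();
translate([-692, 330, 0]) stool();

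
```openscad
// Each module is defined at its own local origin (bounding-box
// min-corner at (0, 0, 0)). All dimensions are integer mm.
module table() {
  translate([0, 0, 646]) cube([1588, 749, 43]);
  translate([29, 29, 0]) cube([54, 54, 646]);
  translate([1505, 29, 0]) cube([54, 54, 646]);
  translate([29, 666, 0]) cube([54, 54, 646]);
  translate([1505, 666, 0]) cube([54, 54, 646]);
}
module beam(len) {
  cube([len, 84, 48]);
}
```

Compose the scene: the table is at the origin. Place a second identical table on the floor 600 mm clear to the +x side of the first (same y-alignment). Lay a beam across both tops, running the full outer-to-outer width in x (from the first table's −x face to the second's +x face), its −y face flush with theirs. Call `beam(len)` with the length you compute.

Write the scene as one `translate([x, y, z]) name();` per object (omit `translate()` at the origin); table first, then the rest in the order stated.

table();
translate([2188, 0, 0]) table();
translate([0, 0, 689]) beam(3776);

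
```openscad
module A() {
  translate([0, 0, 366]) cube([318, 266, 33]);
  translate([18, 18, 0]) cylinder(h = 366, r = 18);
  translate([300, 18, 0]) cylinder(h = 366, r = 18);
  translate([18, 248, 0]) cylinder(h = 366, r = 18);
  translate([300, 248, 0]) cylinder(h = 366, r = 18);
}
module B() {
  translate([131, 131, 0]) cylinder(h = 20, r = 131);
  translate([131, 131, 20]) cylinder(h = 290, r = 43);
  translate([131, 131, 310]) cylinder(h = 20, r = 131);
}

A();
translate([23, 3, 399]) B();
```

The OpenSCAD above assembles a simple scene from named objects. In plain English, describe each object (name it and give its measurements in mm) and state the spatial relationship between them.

A is a simple wooden stool: a rectangular seat 318 mm (x) by 266 mm (y), 33 mm thick, top face at z = 399 mm, on four round legs, each 36 mm in diameter. The legs rest on z = 0, each leg's axis is inset half a diameter from the nearest pair of seat edges (so the leg's bounding box is flush with the corner).

B is a spool: two coaxial disc flanges of radius 131 mm and thickness 20 mm, joined by a core cylinder of radius 43 mm and height 290 mm. The lower flange rests on z = 0 and the three cylinders share a vertical axis.

The spool is on top of the stool.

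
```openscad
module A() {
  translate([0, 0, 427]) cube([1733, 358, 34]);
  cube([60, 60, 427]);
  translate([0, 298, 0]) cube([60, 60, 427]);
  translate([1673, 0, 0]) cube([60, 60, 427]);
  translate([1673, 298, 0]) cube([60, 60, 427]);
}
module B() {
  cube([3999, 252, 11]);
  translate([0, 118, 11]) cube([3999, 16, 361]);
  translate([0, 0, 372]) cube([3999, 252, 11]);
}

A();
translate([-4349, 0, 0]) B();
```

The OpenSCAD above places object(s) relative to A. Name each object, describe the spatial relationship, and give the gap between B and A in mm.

A is a bench. B is an I-beam. The I-beam is on the floor beside the bench on its −x side. The gap between the I-beam and the bench is 350 mm.

The I-beam's nearest face is 350 mm from the bench's −x face.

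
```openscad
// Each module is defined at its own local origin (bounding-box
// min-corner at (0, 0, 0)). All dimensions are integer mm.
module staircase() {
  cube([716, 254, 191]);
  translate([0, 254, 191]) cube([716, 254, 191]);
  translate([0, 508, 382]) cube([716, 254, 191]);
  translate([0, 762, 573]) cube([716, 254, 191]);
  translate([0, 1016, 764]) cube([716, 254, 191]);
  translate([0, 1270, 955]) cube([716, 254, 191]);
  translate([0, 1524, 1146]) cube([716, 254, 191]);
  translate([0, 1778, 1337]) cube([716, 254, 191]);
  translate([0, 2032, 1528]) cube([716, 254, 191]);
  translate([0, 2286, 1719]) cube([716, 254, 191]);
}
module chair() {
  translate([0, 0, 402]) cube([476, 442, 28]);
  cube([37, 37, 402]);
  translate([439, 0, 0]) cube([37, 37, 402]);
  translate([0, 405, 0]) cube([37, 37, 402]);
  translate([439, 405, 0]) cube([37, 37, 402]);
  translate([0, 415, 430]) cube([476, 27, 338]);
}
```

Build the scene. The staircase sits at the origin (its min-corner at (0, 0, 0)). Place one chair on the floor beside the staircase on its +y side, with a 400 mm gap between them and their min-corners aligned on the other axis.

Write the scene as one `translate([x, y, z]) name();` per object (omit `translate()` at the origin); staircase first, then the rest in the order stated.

staircase();
translate([0, 2940, 0]) chair();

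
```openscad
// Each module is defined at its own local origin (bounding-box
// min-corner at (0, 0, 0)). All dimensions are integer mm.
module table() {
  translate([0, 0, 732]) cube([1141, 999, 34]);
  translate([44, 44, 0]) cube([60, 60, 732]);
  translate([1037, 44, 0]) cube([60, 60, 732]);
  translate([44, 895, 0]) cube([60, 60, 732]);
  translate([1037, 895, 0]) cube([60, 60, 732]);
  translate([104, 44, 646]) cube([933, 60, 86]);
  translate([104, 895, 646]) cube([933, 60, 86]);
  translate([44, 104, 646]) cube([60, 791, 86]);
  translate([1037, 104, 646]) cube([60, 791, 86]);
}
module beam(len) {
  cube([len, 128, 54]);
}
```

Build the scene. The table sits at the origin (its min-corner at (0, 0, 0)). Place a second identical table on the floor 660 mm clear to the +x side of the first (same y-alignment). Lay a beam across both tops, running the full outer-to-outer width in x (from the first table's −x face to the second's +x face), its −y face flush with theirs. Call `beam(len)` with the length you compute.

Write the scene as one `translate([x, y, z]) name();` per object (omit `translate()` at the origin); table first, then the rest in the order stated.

table();
translate([1801, 0, 0]) table();
translate([0, 0, 766]) beam(2942);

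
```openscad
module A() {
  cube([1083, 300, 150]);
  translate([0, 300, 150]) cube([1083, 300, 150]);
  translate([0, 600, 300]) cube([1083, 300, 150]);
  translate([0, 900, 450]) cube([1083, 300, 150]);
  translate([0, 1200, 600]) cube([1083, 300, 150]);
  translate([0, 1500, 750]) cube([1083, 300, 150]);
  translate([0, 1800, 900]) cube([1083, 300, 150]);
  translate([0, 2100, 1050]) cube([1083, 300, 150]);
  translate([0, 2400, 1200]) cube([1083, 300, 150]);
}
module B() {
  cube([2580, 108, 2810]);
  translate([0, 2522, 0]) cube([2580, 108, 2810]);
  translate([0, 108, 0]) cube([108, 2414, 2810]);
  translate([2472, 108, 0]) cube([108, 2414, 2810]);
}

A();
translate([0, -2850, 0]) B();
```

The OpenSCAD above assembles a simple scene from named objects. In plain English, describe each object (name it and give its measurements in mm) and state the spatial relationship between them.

A is a straight staircase of 9 solid steps. Each step is 1083 mm wide (x), 300 mm deep (y, the going) and 150 mm tall (the rise). The first step rests on the floor; each subsequent step sits one going further in +y and one rise higher in +z, directly behind and above the previous step with no overlap.

B is the wall frame of a small rectangular building: four walls, each 2810 mm tall and 108 mm thick, enclosing a footprint 2580 mm (x) by 2630 mm (y) outside-to-outside, with no floor or roof. The front and back walls (the −y and +y sides) span the full width; the two side walls fit between them.

The house frame is on the floor beside the staircase on its −y side.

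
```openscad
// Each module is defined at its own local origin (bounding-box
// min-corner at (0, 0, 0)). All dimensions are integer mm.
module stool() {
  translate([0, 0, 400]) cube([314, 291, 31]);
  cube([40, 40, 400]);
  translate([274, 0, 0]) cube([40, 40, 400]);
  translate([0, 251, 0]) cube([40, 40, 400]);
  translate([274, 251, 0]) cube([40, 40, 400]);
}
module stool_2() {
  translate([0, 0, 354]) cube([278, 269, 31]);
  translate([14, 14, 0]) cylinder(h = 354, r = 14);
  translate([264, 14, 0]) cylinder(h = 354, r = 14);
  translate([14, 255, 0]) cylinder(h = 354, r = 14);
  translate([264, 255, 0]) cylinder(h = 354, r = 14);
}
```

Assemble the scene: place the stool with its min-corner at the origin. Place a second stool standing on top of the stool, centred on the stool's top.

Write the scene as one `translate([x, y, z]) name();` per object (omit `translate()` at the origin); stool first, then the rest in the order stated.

stool();
translate([18, 11, 431]) stool_2();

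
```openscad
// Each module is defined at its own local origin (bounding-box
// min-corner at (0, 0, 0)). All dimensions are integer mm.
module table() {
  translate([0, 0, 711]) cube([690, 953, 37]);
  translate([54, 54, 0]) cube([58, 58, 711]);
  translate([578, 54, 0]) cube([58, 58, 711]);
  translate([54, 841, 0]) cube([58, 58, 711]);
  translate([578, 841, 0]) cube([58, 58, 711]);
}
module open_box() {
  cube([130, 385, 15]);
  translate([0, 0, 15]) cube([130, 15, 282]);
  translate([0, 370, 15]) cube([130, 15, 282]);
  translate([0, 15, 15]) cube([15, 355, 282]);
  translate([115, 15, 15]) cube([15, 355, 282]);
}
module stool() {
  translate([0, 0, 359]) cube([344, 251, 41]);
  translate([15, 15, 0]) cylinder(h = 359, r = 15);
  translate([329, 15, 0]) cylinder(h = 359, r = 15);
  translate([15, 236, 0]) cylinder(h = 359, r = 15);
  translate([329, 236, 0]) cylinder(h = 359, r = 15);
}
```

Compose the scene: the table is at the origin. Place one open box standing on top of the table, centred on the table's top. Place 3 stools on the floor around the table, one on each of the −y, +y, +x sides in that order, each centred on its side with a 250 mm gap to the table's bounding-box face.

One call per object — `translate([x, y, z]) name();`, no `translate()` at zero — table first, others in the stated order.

table();
translate([280, 284, 748]) open_box();
translate([173, -501, 0]) stool();
translate([173, 1203, 0]) stool();
translate([940, 351, 0]) stool();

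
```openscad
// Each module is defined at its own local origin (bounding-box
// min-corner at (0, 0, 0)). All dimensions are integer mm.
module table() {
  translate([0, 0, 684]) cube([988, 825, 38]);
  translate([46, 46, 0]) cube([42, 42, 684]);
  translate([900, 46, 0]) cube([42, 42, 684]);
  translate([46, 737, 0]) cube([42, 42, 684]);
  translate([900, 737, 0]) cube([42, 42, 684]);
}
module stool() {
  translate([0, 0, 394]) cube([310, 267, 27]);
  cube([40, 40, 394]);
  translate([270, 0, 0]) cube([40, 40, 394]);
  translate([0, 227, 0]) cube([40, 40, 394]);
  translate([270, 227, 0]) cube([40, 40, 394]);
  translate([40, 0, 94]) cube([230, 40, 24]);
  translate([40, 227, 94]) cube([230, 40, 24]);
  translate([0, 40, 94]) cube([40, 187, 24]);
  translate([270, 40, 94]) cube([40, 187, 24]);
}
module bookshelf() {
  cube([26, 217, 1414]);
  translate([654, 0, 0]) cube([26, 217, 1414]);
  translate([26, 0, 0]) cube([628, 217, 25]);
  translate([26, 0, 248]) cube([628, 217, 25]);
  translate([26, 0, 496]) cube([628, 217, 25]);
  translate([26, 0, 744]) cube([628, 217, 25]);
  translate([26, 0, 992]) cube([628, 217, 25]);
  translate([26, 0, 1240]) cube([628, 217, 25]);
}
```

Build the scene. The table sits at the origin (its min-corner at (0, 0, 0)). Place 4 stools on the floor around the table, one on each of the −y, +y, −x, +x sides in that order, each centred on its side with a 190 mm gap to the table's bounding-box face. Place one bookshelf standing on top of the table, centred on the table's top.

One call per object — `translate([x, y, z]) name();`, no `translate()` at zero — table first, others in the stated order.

table();
translate([339, -457, 0]) stool();
translate([339, 1015, 0]) stool();
translate([-500, 279, 0]) stool();
translate([1178, 279, 0]) stool();
translate([154, 304, 722]) bookshelf();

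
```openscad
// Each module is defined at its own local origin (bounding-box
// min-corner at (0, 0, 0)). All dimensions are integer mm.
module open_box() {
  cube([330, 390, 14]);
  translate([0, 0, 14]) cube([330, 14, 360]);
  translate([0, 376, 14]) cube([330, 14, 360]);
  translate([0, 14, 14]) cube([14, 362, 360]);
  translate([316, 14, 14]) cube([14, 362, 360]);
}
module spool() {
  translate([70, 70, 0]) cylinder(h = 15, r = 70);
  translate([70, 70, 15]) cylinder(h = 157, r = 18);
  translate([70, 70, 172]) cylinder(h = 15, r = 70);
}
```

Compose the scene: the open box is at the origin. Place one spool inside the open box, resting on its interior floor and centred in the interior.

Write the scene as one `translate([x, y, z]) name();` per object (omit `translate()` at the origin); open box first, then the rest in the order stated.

open_box();
translate([95, 125, 14]) spool();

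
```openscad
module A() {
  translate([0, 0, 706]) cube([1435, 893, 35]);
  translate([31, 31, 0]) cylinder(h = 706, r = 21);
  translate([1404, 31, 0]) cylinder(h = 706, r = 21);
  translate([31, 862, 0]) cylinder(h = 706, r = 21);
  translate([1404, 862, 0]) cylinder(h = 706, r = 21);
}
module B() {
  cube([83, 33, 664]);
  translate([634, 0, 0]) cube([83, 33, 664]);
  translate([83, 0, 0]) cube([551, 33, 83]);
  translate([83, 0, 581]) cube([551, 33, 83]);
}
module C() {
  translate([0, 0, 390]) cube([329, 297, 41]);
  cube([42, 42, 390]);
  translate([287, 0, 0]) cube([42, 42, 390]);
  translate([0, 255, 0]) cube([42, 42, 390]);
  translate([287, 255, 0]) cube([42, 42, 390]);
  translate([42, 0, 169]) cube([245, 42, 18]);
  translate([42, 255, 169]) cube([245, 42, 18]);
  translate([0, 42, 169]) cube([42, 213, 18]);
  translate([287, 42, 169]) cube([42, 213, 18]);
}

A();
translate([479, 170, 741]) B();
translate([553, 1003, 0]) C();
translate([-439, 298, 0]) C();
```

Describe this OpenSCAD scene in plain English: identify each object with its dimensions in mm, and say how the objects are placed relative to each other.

A is a table with a 1435×893 mm rectangular top, 35 mm thick, top surface at z = 741 mm, supported by four round legs of 42 mm diameter, each leg's bounding box inset 10 mm from the nearest pair of top edges, running from the floor.

B is a rectangular picture frame lying in the x–z plane (depth along y). The opening is 551 mm wide (x) by 498 mm tall (z), surrounded by a border 83 mm wide on all four sides. The frame is 33 mm deep and is made of two full-height vertical stiles with two horizontal rails fitted between them.

C is a four-legged stool. The seat is 329×297 mm, 41 mm thick, top at z = 431 mm. It stands on four square legs, each 42×42 mm in cross-section, from z = 0 to the seat underside, each flush with a corner of the seat. Four stretchers, 42 mm wide and 18 mm tall, connect adjacent legs with their undersides at z = 169 mm, each running between the inner faces of the legs it joins and aligned with the legs' outer faces on the other axis.

The picture frame is on top of the table. Two stools sit around the table at the +y, −x sides.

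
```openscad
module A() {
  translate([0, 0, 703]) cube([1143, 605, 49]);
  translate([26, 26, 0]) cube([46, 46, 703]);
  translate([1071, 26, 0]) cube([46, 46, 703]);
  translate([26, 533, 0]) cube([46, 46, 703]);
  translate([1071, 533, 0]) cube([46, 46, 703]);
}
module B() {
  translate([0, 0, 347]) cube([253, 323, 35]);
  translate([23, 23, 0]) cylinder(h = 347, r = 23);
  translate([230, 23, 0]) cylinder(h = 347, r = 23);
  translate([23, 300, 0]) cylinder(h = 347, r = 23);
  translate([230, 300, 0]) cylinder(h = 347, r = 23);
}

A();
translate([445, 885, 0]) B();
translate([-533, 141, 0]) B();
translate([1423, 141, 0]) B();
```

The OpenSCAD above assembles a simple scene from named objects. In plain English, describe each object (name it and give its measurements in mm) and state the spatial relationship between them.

A is a table: top 1143 mm (x) × 605 mm (y), 49 mm thick, upper face at z = 752 mm, on four 46×46 mm square legs, each inset 26 mm from the nearest pair of top edges, running from z = 0 to the bottom of the top.

B is a simple wooden stool: a rectangular seat 253 mm (x) by 323 mm (y), 35 mm thick, top face at z = 382 mm, on four round legs, each 46 mm in diameter. The legs rest on z = 0, each leg's axis is inset half a diameter from the nearest pair of seat edges (so the leg's bounding box is flush with the corner).

Three stools sit around the table at the +y, −x, +x sides.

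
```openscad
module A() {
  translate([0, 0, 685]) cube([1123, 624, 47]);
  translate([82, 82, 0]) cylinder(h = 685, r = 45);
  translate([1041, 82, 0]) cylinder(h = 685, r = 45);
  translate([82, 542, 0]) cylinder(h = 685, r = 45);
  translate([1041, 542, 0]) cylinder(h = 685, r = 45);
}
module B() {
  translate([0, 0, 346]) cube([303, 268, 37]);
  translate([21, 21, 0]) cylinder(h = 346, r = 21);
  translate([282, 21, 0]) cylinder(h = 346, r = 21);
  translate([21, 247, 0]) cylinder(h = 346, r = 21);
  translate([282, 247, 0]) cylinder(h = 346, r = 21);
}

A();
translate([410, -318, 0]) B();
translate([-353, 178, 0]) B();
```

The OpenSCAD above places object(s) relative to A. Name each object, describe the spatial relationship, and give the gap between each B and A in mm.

A is a table. B is a stool. Two stools sit around the table at the −y, −x sides. The gap between each stool and the table is 50 mm.

Each stool's nearest face is 50 mm from the table's bounding box.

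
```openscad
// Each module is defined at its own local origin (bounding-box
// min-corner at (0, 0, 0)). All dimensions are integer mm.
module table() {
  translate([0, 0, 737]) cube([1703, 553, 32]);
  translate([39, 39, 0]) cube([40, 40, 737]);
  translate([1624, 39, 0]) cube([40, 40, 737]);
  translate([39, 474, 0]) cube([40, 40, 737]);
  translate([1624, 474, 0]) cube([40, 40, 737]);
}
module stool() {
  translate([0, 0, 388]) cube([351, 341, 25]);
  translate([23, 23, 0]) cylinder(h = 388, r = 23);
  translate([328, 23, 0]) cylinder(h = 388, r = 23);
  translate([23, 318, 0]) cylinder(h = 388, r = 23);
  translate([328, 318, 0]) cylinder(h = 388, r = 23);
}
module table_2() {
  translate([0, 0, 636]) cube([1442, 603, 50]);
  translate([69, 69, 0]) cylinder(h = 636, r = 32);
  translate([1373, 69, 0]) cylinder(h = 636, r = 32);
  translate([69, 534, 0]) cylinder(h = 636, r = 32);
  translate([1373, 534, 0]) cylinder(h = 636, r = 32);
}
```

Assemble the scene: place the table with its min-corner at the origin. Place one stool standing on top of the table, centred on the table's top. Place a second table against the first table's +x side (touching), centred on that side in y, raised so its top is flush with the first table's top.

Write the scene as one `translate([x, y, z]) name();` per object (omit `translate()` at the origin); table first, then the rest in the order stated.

table();
translate([676, 106, 769]) stool();
translate([1703, -25, 83]) table_2();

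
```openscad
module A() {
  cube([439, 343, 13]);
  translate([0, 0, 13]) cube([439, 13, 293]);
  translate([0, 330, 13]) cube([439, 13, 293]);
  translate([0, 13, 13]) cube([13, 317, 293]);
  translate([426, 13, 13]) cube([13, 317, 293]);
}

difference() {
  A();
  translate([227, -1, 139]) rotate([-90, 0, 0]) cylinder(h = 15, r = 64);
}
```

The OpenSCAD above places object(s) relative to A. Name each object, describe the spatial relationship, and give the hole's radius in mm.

A is an open box. The open box has a circular hole through its front wall. The hole's radius is 64 mm.

The subtracted cylinder has r = 64 mm.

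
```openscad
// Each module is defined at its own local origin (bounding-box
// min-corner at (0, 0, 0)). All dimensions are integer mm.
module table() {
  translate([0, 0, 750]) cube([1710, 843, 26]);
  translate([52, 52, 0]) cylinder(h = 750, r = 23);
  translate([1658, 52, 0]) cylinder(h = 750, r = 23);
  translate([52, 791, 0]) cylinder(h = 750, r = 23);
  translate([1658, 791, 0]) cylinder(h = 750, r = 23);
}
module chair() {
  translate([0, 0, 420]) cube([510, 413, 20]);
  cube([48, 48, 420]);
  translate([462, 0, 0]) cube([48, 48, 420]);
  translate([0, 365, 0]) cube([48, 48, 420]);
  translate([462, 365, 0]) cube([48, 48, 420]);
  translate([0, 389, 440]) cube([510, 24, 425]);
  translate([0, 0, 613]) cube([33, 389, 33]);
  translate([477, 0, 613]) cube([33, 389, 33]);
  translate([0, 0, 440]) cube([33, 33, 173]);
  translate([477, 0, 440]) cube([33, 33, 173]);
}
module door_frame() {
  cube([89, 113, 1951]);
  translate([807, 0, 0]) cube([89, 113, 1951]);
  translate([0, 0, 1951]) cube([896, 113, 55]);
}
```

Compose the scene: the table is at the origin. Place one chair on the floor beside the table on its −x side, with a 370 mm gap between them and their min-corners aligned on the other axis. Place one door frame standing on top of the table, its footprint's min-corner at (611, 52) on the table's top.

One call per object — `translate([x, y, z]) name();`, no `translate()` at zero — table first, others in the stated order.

table();
translate([-880, 0, 0]) chair();
translate([611, 52, 776]) door_frame();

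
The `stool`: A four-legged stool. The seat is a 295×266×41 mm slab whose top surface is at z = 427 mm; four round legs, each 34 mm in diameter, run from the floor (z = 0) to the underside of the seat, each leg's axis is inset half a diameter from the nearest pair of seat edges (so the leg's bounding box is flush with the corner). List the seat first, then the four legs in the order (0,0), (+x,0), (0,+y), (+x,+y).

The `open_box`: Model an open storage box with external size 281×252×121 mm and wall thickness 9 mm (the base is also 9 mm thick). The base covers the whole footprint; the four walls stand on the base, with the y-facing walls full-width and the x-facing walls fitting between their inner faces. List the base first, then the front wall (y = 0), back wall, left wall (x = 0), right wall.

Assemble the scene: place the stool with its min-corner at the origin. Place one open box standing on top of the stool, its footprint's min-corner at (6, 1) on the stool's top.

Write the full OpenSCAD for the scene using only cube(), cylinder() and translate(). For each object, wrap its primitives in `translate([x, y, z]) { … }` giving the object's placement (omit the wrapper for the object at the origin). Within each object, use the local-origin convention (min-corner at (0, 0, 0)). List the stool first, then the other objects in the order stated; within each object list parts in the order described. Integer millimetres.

translate([0, 0, 386]) cube([295, 266, 41]);
translate([17, 17, 0]) cylinder(h = 386, r = 17);
translate([278, 17, 0]) cylinder(h = 386, r = 17);
translate([17, 249, 0]) cylinder(h = 386, r = 17);
translate([278, 249, 0]) cylinder(h = 386, r = 17);
translate([6, 1, 427]) {
  cube([281, 252, 9]);
  translate([0, 0, 9]) cube([281, 9, 112]);
  translate([0, 243, 9]) cube([281, 9, 112]);
  translate([0, 9, 9]) cube([9, 234, 112]);
  translate([272, 9, 9]) cube([9, 234, 112]);
}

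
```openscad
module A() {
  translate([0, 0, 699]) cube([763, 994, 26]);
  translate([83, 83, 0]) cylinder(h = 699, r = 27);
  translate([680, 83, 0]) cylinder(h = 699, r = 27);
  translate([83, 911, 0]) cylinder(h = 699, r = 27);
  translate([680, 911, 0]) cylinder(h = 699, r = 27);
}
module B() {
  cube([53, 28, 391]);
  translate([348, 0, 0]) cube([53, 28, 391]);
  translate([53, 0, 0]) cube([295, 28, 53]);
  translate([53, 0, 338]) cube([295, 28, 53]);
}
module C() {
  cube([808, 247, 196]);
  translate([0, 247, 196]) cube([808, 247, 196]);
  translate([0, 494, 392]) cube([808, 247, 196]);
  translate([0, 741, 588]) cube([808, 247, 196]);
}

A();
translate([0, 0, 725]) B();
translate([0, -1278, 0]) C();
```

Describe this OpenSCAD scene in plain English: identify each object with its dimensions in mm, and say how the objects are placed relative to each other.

A is a table with a 763×994 mm rectangular top, 26 mm thick, top surface at z = 725 mm, supported by four round legs of 54 mm diameter, each leg's bounding box inset 56 mm from the nearest pair of top edges, running from the floor.

B is a picture frame with a 295×285 mm rectangular opening (x by z) and a uniform 53 mm border on every side. Frame depth is 28 mm along y. It is built from two vertical stiles running the full outside height and two horizontal rails spanning the gap between the stiles.

C is a straight staircase of 4 solid steps. Each step is 808 mm wide (x), 247 mm deep (y, the going) and 196 mm tall (the rise). The first step rests on the floor; each subsequent step sits one going further in +y and one rise higher in +z, directly behind and above the previous step with no overlap.

The picture frame is on top of the table. The staircase is on the floor beside the table on its −y side.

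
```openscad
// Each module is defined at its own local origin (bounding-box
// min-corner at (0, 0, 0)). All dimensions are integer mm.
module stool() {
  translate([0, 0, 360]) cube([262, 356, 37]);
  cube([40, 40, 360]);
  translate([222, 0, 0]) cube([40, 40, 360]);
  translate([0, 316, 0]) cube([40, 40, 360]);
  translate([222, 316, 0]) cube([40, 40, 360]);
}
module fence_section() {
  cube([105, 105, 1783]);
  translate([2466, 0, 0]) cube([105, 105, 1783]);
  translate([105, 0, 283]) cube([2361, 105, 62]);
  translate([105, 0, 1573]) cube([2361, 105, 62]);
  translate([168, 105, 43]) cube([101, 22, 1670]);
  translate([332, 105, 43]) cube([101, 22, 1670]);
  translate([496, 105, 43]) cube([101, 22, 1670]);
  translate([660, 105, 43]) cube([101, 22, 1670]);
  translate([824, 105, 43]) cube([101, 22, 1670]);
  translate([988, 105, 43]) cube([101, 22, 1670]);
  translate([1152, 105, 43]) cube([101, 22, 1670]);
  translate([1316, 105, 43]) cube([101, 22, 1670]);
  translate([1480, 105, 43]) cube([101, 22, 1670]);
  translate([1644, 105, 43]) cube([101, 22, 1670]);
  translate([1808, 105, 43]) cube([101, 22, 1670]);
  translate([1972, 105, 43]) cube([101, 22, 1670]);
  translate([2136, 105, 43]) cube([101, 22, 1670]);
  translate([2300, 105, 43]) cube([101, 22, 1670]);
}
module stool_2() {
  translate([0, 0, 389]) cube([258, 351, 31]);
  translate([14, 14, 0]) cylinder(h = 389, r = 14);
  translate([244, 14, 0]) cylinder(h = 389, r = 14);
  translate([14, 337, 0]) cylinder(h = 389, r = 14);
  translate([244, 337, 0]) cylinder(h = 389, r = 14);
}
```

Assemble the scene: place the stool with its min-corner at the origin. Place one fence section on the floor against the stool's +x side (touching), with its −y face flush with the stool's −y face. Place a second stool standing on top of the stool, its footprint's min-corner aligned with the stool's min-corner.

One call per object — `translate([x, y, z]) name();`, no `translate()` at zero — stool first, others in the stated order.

stool();
translate([262, 0, 0]) fence_section();
translate([0, 0, 397]) stool_2();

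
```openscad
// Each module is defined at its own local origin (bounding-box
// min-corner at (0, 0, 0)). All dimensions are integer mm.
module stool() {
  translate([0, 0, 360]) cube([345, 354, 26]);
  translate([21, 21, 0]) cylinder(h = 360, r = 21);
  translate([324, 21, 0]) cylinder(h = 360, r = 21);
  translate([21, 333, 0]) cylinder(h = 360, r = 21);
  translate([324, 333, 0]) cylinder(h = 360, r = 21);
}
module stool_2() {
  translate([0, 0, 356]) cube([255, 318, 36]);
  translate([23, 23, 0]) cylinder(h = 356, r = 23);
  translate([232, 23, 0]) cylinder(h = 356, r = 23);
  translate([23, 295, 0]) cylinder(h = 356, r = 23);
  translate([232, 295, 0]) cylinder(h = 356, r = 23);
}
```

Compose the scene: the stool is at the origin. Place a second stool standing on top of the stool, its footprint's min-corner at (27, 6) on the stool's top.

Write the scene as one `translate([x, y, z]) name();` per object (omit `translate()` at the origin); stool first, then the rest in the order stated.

stool();
translate([27, 6, 386]) stool_2();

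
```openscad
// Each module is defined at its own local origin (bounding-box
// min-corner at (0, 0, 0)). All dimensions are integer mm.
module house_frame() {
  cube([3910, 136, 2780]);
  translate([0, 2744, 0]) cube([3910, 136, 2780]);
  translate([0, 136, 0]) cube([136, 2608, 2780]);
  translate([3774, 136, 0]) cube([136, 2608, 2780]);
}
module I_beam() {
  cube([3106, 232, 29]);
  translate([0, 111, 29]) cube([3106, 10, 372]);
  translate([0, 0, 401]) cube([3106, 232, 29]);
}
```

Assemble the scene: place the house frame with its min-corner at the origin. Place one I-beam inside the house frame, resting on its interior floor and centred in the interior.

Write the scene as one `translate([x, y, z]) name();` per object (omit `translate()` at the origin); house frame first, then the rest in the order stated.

house_frame();
translate([402, 1324, 0]) I_beam();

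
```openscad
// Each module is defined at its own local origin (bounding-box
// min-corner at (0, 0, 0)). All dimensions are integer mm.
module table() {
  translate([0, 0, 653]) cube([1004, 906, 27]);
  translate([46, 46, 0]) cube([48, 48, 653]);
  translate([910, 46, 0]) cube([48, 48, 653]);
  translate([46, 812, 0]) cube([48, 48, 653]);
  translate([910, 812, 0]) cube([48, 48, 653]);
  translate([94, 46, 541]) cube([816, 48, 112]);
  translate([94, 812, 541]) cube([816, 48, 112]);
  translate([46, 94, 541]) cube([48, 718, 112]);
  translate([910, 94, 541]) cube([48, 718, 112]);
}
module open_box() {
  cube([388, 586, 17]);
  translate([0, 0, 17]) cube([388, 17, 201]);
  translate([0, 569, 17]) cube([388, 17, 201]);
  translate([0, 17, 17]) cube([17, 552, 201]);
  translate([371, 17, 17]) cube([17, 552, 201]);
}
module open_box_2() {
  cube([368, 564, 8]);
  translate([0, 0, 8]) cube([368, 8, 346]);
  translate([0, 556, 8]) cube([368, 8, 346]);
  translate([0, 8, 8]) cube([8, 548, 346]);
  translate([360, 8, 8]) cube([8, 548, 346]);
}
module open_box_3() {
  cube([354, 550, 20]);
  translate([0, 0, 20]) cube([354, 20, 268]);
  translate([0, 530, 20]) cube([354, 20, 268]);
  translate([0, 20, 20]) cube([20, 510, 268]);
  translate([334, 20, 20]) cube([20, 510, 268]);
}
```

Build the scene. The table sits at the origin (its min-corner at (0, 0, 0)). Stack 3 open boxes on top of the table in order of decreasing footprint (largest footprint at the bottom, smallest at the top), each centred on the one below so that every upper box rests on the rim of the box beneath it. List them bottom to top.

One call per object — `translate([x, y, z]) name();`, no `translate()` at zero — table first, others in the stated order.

table();
translate([308, 160, 680]) open_box();
translate([318, 171, 898]) open_box_2();
translate([325, 178, 1252]) open_box_3();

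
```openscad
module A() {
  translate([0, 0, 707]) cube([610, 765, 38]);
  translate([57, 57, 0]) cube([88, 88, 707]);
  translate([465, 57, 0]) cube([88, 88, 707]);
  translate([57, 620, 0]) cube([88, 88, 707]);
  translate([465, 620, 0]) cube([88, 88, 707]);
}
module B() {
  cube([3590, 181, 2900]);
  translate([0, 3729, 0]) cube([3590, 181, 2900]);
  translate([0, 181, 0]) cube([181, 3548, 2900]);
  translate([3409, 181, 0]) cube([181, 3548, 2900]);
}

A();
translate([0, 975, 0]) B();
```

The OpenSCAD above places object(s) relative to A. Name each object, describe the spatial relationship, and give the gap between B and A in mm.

The house frame's nearest face is 210 mm from the table's +y face.

A is a table. B is a house frame. The house frame is on the floor beside the table on its +y side. The gap between the house frame and the table is 210 mm.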